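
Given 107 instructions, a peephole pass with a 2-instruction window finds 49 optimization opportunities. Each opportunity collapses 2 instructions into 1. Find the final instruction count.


Each match removes 1 instructions.
Total removed = 49 * 1 = 49
Remaining = 107 - 49 = 58

58


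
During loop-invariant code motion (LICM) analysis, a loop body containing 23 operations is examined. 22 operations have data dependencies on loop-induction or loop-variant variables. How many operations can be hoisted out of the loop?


Invariant candidates = total - loop-dependent
= 23 - 22 = 1

1


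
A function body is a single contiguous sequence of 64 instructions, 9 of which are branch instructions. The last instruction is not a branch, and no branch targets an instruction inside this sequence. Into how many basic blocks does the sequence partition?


With no in-sequence branch targets, the leaders are the first instruction plus the instruction after each branch.
Number of basic blocks = branches + 1
= 9 + 1 = 10

10


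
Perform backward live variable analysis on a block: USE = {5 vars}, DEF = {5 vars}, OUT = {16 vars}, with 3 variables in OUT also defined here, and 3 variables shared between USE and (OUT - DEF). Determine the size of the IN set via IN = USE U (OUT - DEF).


OUT - DEF: 16 - 3 = 13
|IN| = |USE| + |OUT - DEF| - |USE ∩ (OUT - DEF)| = 5 + 13 - 3 = 15

15


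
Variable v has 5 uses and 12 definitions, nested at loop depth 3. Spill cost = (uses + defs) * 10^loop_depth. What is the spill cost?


uses + defs = 5 + 12 = 17
10^3 = 1000
Spill cost = 17 * 1000 = 17000

17000


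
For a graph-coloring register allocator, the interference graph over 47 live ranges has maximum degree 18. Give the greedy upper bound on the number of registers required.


Greedy coloring never needs more than (max_degree + 1) colors: when coloring a vertex, at most max_degree neighbors are already colored.
Upper bound = 18 + 1 = 19

19


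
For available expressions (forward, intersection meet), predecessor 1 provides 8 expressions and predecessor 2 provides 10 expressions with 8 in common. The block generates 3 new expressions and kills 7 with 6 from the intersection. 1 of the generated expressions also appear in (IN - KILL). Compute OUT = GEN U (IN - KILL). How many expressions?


IN = intersection of predecessors = 8
IN - KILL = 8 - 6 = 2
|OUT| = |GEN| + |IN - KILL| - |GEN ∩ (IN - KILL)| = 3 + 2 - 1 = 4

4


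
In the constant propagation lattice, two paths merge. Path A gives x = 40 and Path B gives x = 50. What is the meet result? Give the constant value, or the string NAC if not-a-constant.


Meet operation: if both paths give the same constant, result is that constant; if they differ, result is NAC (not-a-constant).
Path A: 40, Path B: 50 -> differ
Result: not-a-constant -> NAC

NAC


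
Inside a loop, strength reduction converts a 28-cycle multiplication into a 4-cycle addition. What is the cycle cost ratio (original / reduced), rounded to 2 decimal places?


Ratio = mult_cost / add_cost = 28 / 4 = 7.0

7.0


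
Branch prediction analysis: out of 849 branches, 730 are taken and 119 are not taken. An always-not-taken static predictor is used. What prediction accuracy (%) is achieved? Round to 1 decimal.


Predictor: always-not-taken
Correct predictions = 119
Accuracy = 119 / 849 * 100 = 14.0%

14.0


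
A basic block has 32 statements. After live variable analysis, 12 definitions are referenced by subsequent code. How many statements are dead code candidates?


Dead code = total statements - live definitions
= 32 - 12 = 20

20


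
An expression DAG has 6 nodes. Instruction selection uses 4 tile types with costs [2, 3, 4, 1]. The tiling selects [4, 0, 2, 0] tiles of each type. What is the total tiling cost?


Total cost = sum(count_i * cost_i)
= 4*2 + 0*3 + 2*4 + 0*1
= 16

16


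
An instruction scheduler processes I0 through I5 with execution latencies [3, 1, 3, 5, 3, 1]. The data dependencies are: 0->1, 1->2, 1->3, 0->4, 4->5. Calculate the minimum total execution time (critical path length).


Compute longest path through dependency graph: dist(Ik) = max over predecessors of dist + latency(Ik).
dist(I0) = latency 3 = 3
dist(I1) = dist(I0) + 1 = 3 + 1 = 4
dist(I2) = dist(I1) + 3 = 4 + 3 = 7
dist(I3) = dist(I1) + 5 = 4 + 5 = 9
dist(I4) = dist(I0) + 3 = 3 + 3 = 6
dist(I5) = dist(I4) + 1 = 6 + 1 = 7
Critical path = max dist = 9

9


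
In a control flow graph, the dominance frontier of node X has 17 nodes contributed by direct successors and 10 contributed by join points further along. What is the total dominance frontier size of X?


DF(X) = direct successor contributions + join point contributions
= 17 + 10 = 27

27


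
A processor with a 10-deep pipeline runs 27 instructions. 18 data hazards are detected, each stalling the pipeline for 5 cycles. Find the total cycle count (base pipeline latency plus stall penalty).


Base cycles = 10 + 27 - 1 = 36
Total stalls = 18 * 5 = 90
Total = 36 + 90 = 126

126


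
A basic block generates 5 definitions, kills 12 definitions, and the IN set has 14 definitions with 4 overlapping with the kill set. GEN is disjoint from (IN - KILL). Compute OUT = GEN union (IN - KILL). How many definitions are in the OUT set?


IN - KILL: 14 - 4 = 10 surviving definitions
OUT = GEN + surviving = 5 + 10 = 15

15


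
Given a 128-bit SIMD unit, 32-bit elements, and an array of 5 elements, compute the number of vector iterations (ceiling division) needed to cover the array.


Width = 128 / 32 = 4 elements per vector op
Iterations = ceil(5 / 4) = 2

2


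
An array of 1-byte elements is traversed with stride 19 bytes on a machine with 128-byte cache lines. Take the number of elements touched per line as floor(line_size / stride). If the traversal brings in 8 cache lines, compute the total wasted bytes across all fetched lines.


Elements per line = floor(128 / 19) = 6
Bytes used per line = 6 * 1 = 6
Wasted per line = 128 - 6 = 122
Total wasted = 122 * 8 = 976

976


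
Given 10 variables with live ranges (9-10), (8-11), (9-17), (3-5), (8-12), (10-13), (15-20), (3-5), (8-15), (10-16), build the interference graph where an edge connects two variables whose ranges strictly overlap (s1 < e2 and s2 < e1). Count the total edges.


Check all pairs for overlapping intervals.
Two intervals (s1,e1) and (s2,e2) overlap if s1 < e2 and s2 < e1.
v0 (9-10) vs v1..v9: overlaps v1, v2, v4, v8 -> 4
v1 (8-11) vs v2..v9: overlaps v2, v4, v5, v8, v9 -> 5
v2 (9-17) vs v3..v9: overlaps v4, v5, v6, v8, v9 -> 5
v3 (3-5) vs v4..v9: overlaps v7 -> 1
v4 (8-12) vs v5..v9: overlaps v5, v8, v9 -> 3
v5 (10-13) vs v6..v9: overlaps v8, v9 -> 2
v6 (15-20) vs v7..v9: overlaps v9 -> 1
v7 (3-5) vs v8..v9: overlaps none -> 0
v8 (8-15) vs v9: overlaps v9 -> 1
Total overlapping pairs = 4 + 5 + 5 + 1 + 3 + 2 + 1 + 0 + 1 = 22

22


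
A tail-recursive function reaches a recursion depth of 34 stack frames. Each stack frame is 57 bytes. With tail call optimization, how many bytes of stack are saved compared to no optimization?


Without TCO: 34 * 57 = 1938 bytes
With TCO: reuse 1 frame = 57 bytes
Savings = 1938 - 57 = 1881

1881


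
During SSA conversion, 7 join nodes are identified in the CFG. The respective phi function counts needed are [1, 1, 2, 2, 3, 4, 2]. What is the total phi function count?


Total phi functions = sum of phi functions at each join node
= 1 + 1 + 2 + 2 + 3 + 4 + 2 = 15

15


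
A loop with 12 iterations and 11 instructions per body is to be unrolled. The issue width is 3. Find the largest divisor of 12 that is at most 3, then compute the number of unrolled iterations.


Largest divisor of 12 <= 3 is 3
New iterations = 12 / 3 = 4

4


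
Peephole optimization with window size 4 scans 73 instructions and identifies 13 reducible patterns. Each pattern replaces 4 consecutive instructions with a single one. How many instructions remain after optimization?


Each match removes 3 instructions.
Total removed = 13 * 3 = 39
Remaining = 73 - 39 = 34

34


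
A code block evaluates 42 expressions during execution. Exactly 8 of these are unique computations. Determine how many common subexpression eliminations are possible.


CSE count = total expressions - unique expressions
= 42 - 8 = 34

34


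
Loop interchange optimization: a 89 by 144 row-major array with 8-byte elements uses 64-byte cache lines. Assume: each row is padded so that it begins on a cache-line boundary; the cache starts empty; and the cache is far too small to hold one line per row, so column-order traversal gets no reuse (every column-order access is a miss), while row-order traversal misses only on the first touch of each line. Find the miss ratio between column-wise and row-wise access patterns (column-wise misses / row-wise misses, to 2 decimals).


Each row occupies 144 * 8 = 1152 bytes and starts on a line boundary, so it spans ceil(1152 / 64) = 18 cache lines.
Row-major traversal misses (one per line touched): 89 * ceil(144 * 8 / 64) = 1602
Column-major traversal misses (no reuse, every access misses): 89 * 144 = 12816
Ratio = 12816 / 1602 = 8.0

8.0


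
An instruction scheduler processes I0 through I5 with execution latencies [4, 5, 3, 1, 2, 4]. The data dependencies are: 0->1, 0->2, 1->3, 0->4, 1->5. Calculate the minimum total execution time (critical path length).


Compute longest path through dependency graph: dist(Ik) = max over predecessors of dist + latency(Ik).
dist(I0) = latency 4 = 4
dist(I1) = dist(I0) + 5 = 4 + 5 = 9
dist(I2) = dist(I0) + 3 = 4 + 3 = 7
dist(I3) = dist(I1) + 1 = 9 + 1 = 10
dist(I4) = dist(I0) + 2 = 4 + 2 = 6
dist(I5) = dist(I1) + 4 = 9 + 4 = 13
Critical path = max dist = 13

13


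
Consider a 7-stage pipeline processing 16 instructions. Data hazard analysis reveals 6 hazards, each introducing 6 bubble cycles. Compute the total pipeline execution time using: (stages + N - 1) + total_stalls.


Base cycles = 7 + 16 - 1 = 22
Total stalls = 6 * 6 = 36
Total = 22 + 36 = 58

58


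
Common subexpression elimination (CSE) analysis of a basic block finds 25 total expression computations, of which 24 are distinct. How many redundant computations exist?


CSE count = total expressions - unique expressions
= 25 - 24 = 1

1


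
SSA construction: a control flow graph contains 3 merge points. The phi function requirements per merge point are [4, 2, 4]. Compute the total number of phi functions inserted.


Total phi functions = sum of phi functions at each join node
= 4 + 2 + 4 = 10

10


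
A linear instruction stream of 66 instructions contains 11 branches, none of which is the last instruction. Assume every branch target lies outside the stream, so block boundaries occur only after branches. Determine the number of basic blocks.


With no in-sequence branch targets, the leaders are the first instruction plus the instruction after each branch.
Number of basic blocks = branches + 1
= 11 + 1 = 12

12


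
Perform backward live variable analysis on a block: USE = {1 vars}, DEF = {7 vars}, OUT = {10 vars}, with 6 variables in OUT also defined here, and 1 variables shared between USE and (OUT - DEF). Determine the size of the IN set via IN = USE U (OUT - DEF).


OUT - DEF: 10 - 6 = 4
|IN| = |USE| + |OUT - DEF| - |USE ∩ (OUT - DEF)| = 1 + 4 - 1 = 4

4


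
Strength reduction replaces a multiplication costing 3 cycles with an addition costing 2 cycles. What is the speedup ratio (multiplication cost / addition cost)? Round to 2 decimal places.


Ratio = mult_cost / add_cost = 3 / 2 = 1.5

1.5


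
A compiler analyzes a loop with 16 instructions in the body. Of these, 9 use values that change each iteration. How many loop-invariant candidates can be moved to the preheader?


Invariant candidates = total - loop-dependent
= 16 - 9 = 7

7


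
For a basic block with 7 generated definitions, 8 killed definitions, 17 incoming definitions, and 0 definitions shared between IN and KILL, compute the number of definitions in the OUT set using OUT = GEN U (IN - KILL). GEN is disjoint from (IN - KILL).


IN - KILL: 17 - 0 = 17 surviving definitions
OUT = GEN + surviving = 7 + 17 = 24

24


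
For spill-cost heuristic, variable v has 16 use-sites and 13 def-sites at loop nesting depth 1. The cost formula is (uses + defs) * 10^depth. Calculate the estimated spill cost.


uses + defs = 16 + 13 = 29
10^1 = 10
Spill cost = 29 * 10 = 290

290


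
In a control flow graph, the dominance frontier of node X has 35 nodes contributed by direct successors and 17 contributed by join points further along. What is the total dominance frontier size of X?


DF(X) = direct successor contributions + join point contributions
= 35 + 17 = 52

52


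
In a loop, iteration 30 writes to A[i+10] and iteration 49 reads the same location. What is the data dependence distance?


Distance = read iteration - write iteration
= 49 - 30 = 19

19


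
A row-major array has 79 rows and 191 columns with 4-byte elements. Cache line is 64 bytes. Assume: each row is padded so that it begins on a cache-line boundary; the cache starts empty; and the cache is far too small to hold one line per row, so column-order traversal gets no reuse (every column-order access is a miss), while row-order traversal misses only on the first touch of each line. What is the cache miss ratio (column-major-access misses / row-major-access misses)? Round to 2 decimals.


Each row occupies 191 * 4 = 764 bytes and starts on a line boundary, so it spans ceil(764 / 64) = 12 cache lines.
Row-major traversal misses (one per line touched): 79 * ceil(191 * 4 / 64) = 948
Column-major traversal misses (no reuse, every access misses): 79 * 191 = 15089
Ratio = 15089 / 948 = 15.92

15.92


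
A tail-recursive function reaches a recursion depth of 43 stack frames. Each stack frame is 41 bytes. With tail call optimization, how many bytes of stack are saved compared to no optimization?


Without TCO: 43 * 41 = 1763 bytes
With TCO: reuse 1 frame = 41 bytes
Savings = 1763 - 41 = 1722

1722


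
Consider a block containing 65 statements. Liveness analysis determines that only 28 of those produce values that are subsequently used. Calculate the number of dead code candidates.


Dead code = total statements - live definitions
= 65 - 28 = 37

37


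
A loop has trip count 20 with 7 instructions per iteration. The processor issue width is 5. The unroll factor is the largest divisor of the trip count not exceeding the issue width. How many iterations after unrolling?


Largest divisor of 20 <= 5 is 5
New iterations = 20 / 5 = 4

4


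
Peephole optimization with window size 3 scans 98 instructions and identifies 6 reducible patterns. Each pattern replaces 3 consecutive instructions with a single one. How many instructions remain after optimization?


Each match removes 2 instructions.
Total removed = 6 * 2 = 12
Remaining = 98 - 12 = 86

86


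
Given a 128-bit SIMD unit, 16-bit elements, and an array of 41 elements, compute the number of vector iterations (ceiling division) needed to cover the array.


Width = 128 / 16 = 8 elements per vector op
Iterations = ceil(41 / 8) = 6

6


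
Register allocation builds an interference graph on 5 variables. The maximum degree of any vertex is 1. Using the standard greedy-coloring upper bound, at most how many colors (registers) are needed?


Greedy coloring never needs more than (max_degree + 1) colors: when coloring a vertex, at most max_degree neighbors are already colored.
Upper bound = 1 + 1 = 2

2


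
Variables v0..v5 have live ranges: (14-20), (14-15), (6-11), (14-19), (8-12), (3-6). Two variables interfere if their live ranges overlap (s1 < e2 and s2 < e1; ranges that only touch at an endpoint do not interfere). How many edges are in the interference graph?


Check all pairs for overlapping intervals.
Two intervals (s1,e1) and (s2,e2) overlap if s1 < e2 and s2 < e1.
v0 (14-20) vs v1..v5: overlaps v1, v3 -> 2
v1 (14-15) vs v2..v5: overlaps v3 -> 1
v2 (6-11) vs v3..v5: overlaps v4 -> 1
v3 (14-19) vs v4..v5: overlaps none -> 0
v4 (8-12) vs v5: overlaps none -> 0
Total overlapping pairs = 2 + 1 + 1 + 0 + 0 = 4

4


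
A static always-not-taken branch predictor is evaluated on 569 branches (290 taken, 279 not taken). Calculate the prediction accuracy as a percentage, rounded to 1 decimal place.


Predictor: always-not-taken
Correct predictions = 279
Accuracy = 279 / 569 * 100 = 49.0%

49.0


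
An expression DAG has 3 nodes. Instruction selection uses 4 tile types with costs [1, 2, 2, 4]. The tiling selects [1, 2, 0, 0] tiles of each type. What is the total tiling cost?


Total cost = sum(count_i * cost_i)
= 1*1 + 2*2 + 0*2 + 0*4
= 5

5


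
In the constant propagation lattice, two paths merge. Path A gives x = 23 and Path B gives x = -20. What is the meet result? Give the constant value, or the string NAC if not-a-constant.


Meet operation: if both paths give the same constant, result is that constant; if they differ, result is NAC (not-a-constant).
Path A: 23, Path B: -20 -> differ
Result: not-a-constant -> NAC

NAC


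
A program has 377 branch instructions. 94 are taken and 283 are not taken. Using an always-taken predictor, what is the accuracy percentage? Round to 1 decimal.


Predictor: always-taken
Correct predictions = 94
Accuracy = 94 / 377 * 100 = 24.9%

24.9


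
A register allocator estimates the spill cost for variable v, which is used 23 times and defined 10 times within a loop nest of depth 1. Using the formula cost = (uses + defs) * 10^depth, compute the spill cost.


uses + defs = 23 + 10 = 33
10^1 = 10
Spill cost = 33 * 10 = 330

330


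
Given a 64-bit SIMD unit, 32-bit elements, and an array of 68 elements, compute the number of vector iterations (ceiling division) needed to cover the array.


Width = 64 / 32 = 2 elements per vector op
Iterations = ceil(68 / 2) = 34

34


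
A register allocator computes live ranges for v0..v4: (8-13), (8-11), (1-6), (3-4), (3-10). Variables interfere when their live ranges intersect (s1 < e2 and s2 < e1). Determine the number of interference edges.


Check all pairs for overlapping intervals.
Two intervals (s1,e1) and (s2,e2) overlap if s1 < e2 and s2 < e1.
v0 (8-13) vs v1..v4: overlaps v1, v4 -> 2
v1 (8-11) vs v2..v4: overlaps v4 -> 1
v2 (1-6) vs v3..v4: overlaps v3, v4 -> 2
v3 (3-4) vs v4: overlaps v4 -> 1
Total overlapping pairs = 2 + 1 + 2 + 1 = 6

6


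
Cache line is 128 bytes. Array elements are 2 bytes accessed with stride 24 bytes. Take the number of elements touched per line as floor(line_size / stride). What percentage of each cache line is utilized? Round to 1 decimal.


Elements per cache line = floor(128 / 24) = 5
Bytes used = 5 * 2 = 10
Utilization = 10 / 128 * 100 = 7.8%

7.8


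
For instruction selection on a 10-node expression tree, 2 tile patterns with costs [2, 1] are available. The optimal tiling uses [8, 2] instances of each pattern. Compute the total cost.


Total cost = sum(count_i * cost_i)
= 8*2 + 2*1
= 18

18


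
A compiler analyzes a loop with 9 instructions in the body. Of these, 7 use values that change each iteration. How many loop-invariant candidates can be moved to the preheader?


Invariant candidates = total - loop-dependent
= 9 - 7 = 2

2


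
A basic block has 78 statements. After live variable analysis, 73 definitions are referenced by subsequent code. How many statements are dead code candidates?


Dead code = total statements - live definitions
= 78 - 73 = 5

5


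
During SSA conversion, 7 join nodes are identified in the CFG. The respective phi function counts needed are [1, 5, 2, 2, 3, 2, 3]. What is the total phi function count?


Total phi functions = sum of phi functions at each join node
= 1 + 5 + 2 + 2 + 3 + 2 + 3 = 18

18


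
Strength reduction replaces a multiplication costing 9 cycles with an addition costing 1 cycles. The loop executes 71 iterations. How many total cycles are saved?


Per-iteration saving = 9 - 1 = 8
Total saved = 71 * 8 = 568

568


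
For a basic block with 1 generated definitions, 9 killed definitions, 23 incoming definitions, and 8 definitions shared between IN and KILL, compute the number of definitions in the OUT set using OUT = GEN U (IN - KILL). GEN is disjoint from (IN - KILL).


IN - KILL: 23 - 8 = 15 surviving definitions
OUT = GEN + surviving = 1 + 15 = 16

16


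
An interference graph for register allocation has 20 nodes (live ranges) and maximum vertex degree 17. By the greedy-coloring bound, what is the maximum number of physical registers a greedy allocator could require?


Greedy coloring never needs more than (max_degree + 1) colors: when coloring a vertex, at most max_degree neighbors are already colored.
Upper bound = 17 + 1 = 18

18


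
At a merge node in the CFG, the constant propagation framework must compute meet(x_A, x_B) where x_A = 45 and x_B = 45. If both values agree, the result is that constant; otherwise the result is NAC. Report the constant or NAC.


Meet operation: if both paths give the same constant, result is that constant; if they differ, result is NAC (not-a-constant).
Path A: 45, Path B: 45 -> equal
Result: constant -> 45

45


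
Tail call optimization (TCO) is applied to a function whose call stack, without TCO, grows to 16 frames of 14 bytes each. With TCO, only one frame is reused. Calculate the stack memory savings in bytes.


Without TCO: 16 * 14 = 224 bytes
With TCO: reuse 1 frame = 14 bytes
Savings = 224 - 14 = 210

210


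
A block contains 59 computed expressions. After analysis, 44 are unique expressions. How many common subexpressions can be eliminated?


CSE count = total expressions - unique expressions
= 59 - 44 = 15

15


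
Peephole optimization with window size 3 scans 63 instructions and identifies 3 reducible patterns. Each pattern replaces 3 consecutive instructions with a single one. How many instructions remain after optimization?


Each match removes 2 instructions.
Total removed = 3 * 2 = 6
Remaining = 63 - 6 = 57

57


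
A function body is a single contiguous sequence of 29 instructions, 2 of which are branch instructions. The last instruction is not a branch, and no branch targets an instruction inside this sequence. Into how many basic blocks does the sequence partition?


With no in-sequence branch targets, the leaders are the first instruction plus the instruction after each branch.
Number of basic blocks = branches + 1
= 2 + 1 = 3

3


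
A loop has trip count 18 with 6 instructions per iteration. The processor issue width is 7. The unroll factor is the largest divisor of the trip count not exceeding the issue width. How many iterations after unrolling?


Largest divisor of 18 <= 7 is 6
New iterations = 18 / 6 = 3

3


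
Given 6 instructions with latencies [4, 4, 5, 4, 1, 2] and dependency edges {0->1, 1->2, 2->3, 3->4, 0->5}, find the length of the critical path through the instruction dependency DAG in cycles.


Compute longest path through dependency graph: dist(Ik) = max over predecessors of dist + latency(Ik).
dist(I0) = latency 4 = 4
dist(I1) = dist(I0) + 4 = 4 + 4 = 8
dist(I2) = dist(I1) + 5 = 8 + 5 = 13
dist(I3) = dist(I2) + 4 = 13 + 4 = 17
dist(I4) = dist(I3) + 1 = 17 + 1 = 18
dist(I5) = dist(I0) + 2 = 4 + 2 = 6
Critical path = max dist = 18

18


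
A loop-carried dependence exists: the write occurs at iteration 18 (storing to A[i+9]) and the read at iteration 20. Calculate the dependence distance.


Distance = read iteration - write iteration
= 20 - 18 = 2

2


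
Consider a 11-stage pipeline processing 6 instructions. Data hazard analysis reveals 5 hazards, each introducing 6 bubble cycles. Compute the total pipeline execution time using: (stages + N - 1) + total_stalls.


Base cycles = 11 + 6 - 1 = 16
Total stalls = 5 * 6 = 30
Total = 16 + 30 = 46

46


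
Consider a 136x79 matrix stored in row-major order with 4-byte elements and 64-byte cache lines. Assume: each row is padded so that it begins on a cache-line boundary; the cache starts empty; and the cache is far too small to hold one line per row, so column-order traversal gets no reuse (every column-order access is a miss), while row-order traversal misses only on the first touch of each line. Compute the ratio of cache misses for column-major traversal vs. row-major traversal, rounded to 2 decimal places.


Each row occupies 79 * 4 = 316 bytes and starts on a line boundary, so it spans ceil(316 / 64) = 5 cache lines.
Row-major traversal misses (one per line touched): 136 * ceil(79 * 4 / 64) = 680
Column-major traversal misses (no reuse, every access misses): 136 * 79 = 10744
Ratio = 10744 / 680 = 15.8

15.8


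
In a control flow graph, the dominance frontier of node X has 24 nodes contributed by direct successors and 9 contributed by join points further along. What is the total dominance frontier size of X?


DF(X) = direct successor contributions + join point contributions
= 24 + 9 = 33

33


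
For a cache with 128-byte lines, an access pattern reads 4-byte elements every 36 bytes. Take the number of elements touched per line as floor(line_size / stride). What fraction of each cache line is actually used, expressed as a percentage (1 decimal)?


Elements per cache line = floor(128 / 36) = 3
Bytes used = 3 * 4 = 12
Utilization = 12 / 128 * 100 = 9.4%

9.4


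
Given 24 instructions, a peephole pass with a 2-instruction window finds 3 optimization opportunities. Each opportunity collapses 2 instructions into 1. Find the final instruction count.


Each match removes 1 instructions.
Total removed = 3 * 1 = 3
Remaining = 24 - 3 = 21

21


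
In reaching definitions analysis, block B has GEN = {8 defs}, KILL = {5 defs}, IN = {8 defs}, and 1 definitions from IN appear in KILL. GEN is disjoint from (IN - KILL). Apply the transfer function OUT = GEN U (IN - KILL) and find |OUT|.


IN - KILL: 8 - 1 = 7 surviving definitions
OUT = GEN + surviving = 8 + 7 = 15

15


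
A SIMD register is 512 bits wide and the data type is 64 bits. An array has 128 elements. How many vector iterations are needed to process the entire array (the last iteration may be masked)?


Width = 512 / 64 = 8 elements per vector op
Iterations = ceil(128 / 8) = 16

16


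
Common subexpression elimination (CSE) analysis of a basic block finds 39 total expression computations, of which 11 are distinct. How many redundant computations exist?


CSE count = total expressions - unique expressions
= 39 - 11 = 28

28


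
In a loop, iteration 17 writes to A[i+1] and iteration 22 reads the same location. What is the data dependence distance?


Distance = read iteration - write iteration
= 22 - 17 = 5

5


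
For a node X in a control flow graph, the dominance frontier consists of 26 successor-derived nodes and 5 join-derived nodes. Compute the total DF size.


DF(X) = direct successor contributions + join point contributions
= 26 + 5 = 31

31


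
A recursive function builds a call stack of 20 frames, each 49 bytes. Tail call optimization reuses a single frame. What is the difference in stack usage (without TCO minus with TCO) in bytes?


Without TCO: 20 * 49 = 980 bytes
With TCO: reuse 1 frame = 49 bytes
Savings = 980 - 49 = 931

931


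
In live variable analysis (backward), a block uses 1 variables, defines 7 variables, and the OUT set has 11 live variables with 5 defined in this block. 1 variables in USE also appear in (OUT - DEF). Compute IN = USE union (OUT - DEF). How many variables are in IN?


OUT - DEF: 11 - 5 = 6
|IN| = |USE| + |OUT - DEF| - |USE ∩ (OUT - DEF)| = 1 + 6 - 1 = 6

6


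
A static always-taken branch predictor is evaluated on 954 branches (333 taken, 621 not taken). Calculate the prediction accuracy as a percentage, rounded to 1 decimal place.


Predictor: always-taken
Correct predictions = 333
Accuracy = 333 / 954 * 100 = 34.9%

34.9


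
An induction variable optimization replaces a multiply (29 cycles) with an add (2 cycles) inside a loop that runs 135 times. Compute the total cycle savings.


Per-iteration saving = 29 - 2 = 27
Total saved = 135 * 27 = 3645

3645


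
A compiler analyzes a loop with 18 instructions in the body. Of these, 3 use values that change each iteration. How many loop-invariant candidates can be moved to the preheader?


Invariant candidates = total - loop-dependent
= 18 - 3 = 15

15


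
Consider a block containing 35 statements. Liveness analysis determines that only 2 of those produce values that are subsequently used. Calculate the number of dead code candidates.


Dead code = total statements - live definitions
= 35 - 2 = 33

33


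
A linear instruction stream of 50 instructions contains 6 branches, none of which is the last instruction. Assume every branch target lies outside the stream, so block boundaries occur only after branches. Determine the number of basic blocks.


With no in-sequence branch targets, the leaders are the first instruction plus the instruction after each branch.
Number of basic blocks = branches + 1
= 6 + 1 = 7

7


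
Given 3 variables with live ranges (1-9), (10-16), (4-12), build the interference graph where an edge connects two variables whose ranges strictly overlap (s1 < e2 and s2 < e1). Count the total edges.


Check all pairs for overlapping intervals.
Two intervals (s1,e1) and (s2,e2) overlap if s1 < e2 and s2 < e1.
v0 (1-9) vs v1..v2: overlaps v2 -> 1
v1 (10-16) vs v2: overlaps v2 -> 1
Total overlapping pairs = 1 + 1 = 2

2


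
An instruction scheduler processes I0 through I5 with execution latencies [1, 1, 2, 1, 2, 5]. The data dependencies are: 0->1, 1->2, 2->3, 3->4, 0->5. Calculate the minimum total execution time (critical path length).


Compute longest path through dependency graph: dist(Ik) = max over predecessors of dist + latency(Ik).
dist(I0) = latency 1 = 1
dist(I1) = dist(I0) + 1 = 1 + 1 = 2
dist(I2) = dist(I1) + 2 = 2 + 2 = 4
dist(I3) = dist(I2) + 1 = 4 + 1 = 5
dist(I4) = dist(I3) + 2 = 5 + 2 = 7
dist(I5) = dist(I0) + 5 = 1 + 5 = 6
Critical path = max dist = 7

7


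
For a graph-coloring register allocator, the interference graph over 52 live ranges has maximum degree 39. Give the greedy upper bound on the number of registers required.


Greedy coloring never needs more than (max_degree + 1) colors: when coloring a vertex, at most max_degree neighbors are already colored.
Upper bound = 39 + 1 = 40

40


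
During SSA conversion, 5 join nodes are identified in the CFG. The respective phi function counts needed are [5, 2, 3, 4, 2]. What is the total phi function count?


Total phi functions = sum of phi functions at each join node
= 5 + 2 + 3 + 4 + 2 = 16

16


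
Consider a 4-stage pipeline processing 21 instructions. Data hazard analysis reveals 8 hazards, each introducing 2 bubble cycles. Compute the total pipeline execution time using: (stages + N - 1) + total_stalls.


Base cycles = 4 + 21 - 1 = 24
Total stalls = 8 * 2 = 16
Total = 24 + 16 = 40

40


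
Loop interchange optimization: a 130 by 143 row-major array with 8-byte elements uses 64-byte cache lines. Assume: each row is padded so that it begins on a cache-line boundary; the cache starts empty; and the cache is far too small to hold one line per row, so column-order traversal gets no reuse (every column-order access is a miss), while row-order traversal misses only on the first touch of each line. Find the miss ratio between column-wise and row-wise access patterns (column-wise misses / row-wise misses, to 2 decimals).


Each row occupies 143 * 8 = 1144 bytes and starts on a line boundary, so it spans ceil(1144 / 64) = 18 cache lines.
Row-major traversal misses (one per line touched): 130 * ceil(143 * 8 / 64) = 2340
Column-major traversal misses (no reuse, every access misses): 130 * 143 = 18590
Ratio = 18590 / 2340 = 7.94

7.94


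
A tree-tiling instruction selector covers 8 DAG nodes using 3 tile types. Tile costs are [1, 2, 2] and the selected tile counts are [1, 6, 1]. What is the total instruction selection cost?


Total cost = sum(count_i * cost_i)
= 1*1 + 6*2 + 1*2
= 15

15


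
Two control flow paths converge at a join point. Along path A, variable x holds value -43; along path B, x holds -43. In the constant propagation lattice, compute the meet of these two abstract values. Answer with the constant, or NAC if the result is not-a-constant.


Meet operation: if both paths give the same constant, result is that constant; if they differ, result is NAC (not-a-constant).
Path A: -43, Path B: -43 -> equal
Result: constant -> -43

-43


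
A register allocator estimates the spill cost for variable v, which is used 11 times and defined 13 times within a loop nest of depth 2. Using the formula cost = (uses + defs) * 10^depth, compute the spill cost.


uses + defs = 11 + 13 = 24
10^2 = 100
Spill cost = 24 * 100 = 2400

2400


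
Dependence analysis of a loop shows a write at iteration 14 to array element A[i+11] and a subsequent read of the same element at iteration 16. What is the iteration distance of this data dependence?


Distance = read iteration - write iteration
= 16 - 14 = 2

2


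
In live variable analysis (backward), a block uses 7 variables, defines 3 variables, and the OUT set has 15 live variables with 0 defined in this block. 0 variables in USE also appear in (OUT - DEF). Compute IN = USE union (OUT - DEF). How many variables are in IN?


OUT - DEF: 15 - 0 = 15
|IN| = |USE| + |OUT - DEF| - |USE ∩ (OUT - DEF)| = 7 + 15 - 0 = 22

22


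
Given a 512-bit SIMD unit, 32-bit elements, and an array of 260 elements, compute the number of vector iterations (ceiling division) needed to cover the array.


Width = 512 / 32 = 16 elements per vector op
Iterations = ceil(260 / 16) = 17

17


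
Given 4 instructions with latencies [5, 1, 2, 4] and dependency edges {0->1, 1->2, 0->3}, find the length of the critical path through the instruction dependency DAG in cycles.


Compute longest path through dependency graph: dist(Ik) = max over predecessors of dist + latency(Ik).
dist(I0) = latency 5 = 5
dist(I1) = dist(I0) + 1 = 5 + 1 = 6
dist(I2) = dist(I1) + 2 = 6 + 2 = 8
dist(I3) = dist(I0) + 4 = 5 + 4 = 9
Critical path = max dist = 9

9


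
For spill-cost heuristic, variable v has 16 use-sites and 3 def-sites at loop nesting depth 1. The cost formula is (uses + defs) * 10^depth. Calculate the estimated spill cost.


uses + defs = 16 + 3 = 19
10^1 = 10
Spill cost = 19 * 10 = 190

190


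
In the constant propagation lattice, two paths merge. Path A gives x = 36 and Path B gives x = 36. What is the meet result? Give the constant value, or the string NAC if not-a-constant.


Meet operation: if both paths give the same constant, result is that constant; if they differ, result is NAC (not-a-constant).
Path A: 36, Path B: 36 -> equal
Result: constant -> 36

36


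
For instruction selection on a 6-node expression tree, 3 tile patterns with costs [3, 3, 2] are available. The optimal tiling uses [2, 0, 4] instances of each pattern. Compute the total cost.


Total cost = sum(count_i * cost_i)
= 2*3 + 0*3 + 4*2
= 14

14


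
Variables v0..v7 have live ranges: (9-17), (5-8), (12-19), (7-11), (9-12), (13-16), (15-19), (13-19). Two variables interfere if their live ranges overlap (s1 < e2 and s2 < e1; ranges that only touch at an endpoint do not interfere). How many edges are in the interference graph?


Check all pairs for overlapping intervals.
Two intervals (s1,e1) and (s2,e2) overlap if s1 < e2 and s2 < e1.
v0 (9-17) vs v1..v7: overlaps v2, v3, v4, v5, v6, v7 -> 6
v1 (5-8) vs v2..v7: overlaps v3 -> 1
v2 (12-19) vs v3..v7: overlaps v5, v6, v7 -> 3
v3 (7-11) vs v4..v7: overlaps v4 -> 1
v4 (9-12) vs v5..v7: overlaps none -> 0
v5 (13-16) vs v6..v7: overlaps v6, v7 -> 2
v6 (15-19) vs v7: overlaps v7 -> 1
Total overlapping pairs = 6 + 1 + 3 + 1 + 0 + 2 + 1 = 14

14


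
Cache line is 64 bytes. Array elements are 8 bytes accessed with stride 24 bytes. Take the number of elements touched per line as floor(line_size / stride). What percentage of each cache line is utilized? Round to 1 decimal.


Elements per cache line = floor(64 / 24) = 2
Bytes used = 2 * 8 = 16
Utilization = 16 / 64 * 100 = 25.0%

25.0


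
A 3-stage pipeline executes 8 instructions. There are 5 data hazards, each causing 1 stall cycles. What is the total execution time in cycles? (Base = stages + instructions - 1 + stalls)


Base cycles = 3 + 8 - 1 = 10
Total stalls = 5 * 1 = 5
Total = 10 + 5 = 15

15


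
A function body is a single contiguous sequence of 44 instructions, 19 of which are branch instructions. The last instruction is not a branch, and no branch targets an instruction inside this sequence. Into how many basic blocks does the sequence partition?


With no in-sequence branch targets, the leaders are the first instruction plus the instruction after each branch.
Number of basic blocks = branches + 1
= 19 + 1 = 20

20


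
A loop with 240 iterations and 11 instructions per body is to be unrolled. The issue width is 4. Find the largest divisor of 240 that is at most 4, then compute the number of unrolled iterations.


Largest divisor of 240 <= 4 is 4
New iterations = 240 / 4 = 60

60


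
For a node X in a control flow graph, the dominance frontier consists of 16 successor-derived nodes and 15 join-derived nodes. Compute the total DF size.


DF(X) = direct successor contributions + join point contributions
= 16 + 15 = 31

31


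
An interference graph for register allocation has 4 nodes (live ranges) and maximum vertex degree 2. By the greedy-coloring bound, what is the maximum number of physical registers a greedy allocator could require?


Greedy coloring never needs more than (max_degree + 1) colors: when coloring a vertex, at most max_degree neighbors are already colored.
Upper bound = 2 + 1 = 3

3


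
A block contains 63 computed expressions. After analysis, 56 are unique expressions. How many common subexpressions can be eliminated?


CSE count = total expressions - unique expressions
= 63 - 56 = 7

7


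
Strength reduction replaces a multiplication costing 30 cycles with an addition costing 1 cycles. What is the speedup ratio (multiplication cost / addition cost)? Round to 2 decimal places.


Ratio = mult_cost / add_cost = 30 / 1 = 30.0

30.0


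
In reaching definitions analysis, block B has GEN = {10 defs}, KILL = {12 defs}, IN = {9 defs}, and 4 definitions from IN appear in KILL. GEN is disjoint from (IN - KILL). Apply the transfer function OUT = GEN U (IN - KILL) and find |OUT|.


IN - KILL: 9 - 4 = 5 surviving definitions
OUT = GEN + surviving = 10 + 5 = 15

15


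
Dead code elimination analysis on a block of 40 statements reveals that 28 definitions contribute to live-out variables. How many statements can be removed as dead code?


Dead code = total statements - live definitions
= 40 - 28 = 12

12


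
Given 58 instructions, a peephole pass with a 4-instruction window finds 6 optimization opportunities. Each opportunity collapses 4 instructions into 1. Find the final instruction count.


Each match removes 3 instructions.
Total removed = 6 * 3 = 18
Remaining = 58 - 18 = 40

40


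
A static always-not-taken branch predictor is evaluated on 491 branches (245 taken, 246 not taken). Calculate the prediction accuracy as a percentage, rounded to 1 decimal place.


Predictor: always-not-taken
Correct predictions = 246
Accuracy = 246 / 491 * 100 = 50.1%

50.1


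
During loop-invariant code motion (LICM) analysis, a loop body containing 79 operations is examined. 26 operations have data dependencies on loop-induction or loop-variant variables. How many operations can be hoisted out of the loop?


Invariant candidates = total - loop-dependent
= 79 - 26 = 53

53


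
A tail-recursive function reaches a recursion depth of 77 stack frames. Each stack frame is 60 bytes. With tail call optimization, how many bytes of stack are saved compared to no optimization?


Without TCO: 77 * 60 = 4620 bytes
With TCO: reuse 1 frame = 60 bytes
Savings = 4620 - 60 = 4560

4560
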